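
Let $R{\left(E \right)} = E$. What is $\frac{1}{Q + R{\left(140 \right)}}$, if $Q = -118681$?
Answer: $- \frac{1}{118541} \approx -8.4359 \cdot 10^{-6}$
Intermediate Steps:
$\frac{1}{Q + R{\left(140 \right)}} = \frac{1}{-118681 + 140} = \frac{1}{-118541} = - \frac{1}{118541}$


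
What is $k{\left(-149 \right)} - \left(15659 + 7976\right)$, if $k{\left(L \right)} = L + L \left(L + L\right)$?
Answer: $20618$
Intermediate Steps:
$k{\left(L \right)} = L + 2 L^{2}$ ($k{\left(L \right)} = L + L 2 L = L + 2 L^{2}$)
$k{\left(-149 \right)} - \left(15659 + 7976\right) = - 149 \left(1 + 2 \left(-149\right)\right) - \left(15659 + 7976\right) = - 149 \left(1 - 298\right) - 23635 = \left(-149\right) \left(-297\right) - 23635 = 44253 - 23635 = 20618$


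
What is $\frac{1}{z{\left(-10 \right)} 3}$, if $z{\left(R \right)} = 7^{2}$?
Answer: $\frac{1}{147} \approx 0.0068027$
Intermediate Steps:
$z{\left(R \right)} = 49$
$\frac{1}{z{\left(-10 \right)} 3} = \frac{1}{49 \cdot 3} = \frac{1}{147}$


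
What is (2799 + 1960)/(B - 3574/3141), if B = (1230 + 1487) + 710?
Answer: 14948019/10760633 ≈ 1.3891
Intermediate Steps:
B = 3427 (B = 2717 + 710 = 3427)
(2799 + 1960)/(B - 3574/3141) = (2799 + 1960)/(3427 - 3574/3141) = 4759/(3427 - 3574*1/3141) = 4759/(3427 - 3574/3141) = 4759/(10760633/3141) = 4759*(3141/10760633) = 14948019/10760633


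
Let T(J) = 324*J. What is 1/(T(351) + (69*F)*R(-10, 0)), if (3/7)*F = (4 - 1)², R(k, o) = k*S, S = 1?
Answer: 1/99234 ≈ 1.0077e-5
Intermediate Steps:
R(k, o) = k (R(k, o) = k*1 = k)
F = 21 (F = 7*(4 - 1)²/3 = (7/3)*3² = (7/3)*9 = 21)
1/(T(351) + (69*F)*R(-10, 0)) = 1/(324*351 + (69*21)*(-10)) = 1/(113724 + 1449*(-10)) = 1/(113724 - 14490) = 1/99234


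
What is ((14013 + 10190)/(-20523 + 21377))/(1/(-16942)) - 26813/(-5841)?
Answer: -1197531474382/2494107 ≈ -4.8014e+5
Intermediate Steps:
((14013 + 10190)/(-20523 + 21377))/(1/(-16942)) - 26813/(-5841) = (24203/854)/(-1/16942) - 26813*(-1/5841) = (24203*(1/854))*(-16942) + 26813/5841 = (24203/854)*(-16942) + 26813/5841 = -205023613/427 + 26813/5841 = -1197531474382/2494107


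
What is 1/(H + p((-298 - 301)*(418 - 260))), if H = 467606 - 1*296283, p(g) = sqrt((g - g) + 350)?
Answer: 171323/29351569979 - 5*sqrt(14)/29351569979 ≈ 5.8363e-6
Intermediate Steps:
p(g) = 5*sqrt(14) (p(g) = sqrt(0 + 350) = sqrt(350) = 5*sqrt(14))
H = 171323 (H = 467606 - 296283 = 171323)
1/(H + p((-298 - 301)*(418 - 260))) = 1/(171323 + 5*sqrt(14))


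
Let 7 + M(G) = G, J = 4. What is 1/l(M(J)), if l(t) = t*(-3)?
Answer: 1/9 ≈ 0.11111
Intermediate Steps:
M(G) = -7 + G
l(t) = -3*t
1/l(M(J)) = 1/(-3*(-7 + 4)) = 1/(-3*(-3)) = 1/9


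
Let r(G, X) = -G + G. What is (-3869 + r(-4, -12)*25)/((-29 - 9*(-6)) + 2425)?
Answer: -3869/2450 ≈ -1.5792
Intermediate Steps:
r(G, X) = 0
(-3869 + r(-4, -12)*25)/((-29 - 9*(-6)) + 2425) = (-3869 + 0*25)/((-29 - 9*(-6)) + 2425) = (-3869 + 0)/((-29 + 54) + 2425) = -3869/(25 + 2425) = -3869/2450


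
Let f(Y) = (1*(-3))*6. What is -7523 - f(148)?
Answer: -7505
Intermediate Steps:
f(Y) = -18 (f(Y) = -3*6 = -18)
-7523 - f(148) = -7523 - 1*(-18) = -7523 + 18 = -7505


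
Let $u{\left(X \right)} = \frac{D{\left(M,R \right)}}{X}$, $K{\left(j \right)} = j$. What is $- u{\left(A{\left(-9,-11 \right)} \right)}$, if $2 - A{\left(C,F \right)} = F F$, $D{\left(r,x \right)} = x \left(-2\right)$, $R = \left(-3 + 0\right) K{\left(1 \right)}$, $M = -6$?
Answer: $\frac{6}{119} \approx 0.05042$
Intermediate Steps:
$R = -3$ ($R = \left(-3 + 0\right) 1 = \left(-3\right) 1 = -3$)
$D{\left(r,x \right)} = - 2 x$
$A{\left(C,F \right)} = 2 - F^{2}$ ($A{\left(C,F \right)} = 2 - F F = 2 - F^{2}$)
$u{\left(X \right)} = \frac{6}{X}$ ($u{\left(X \right)} = \frac{\left(-2\right) \left(-3\right)}{X} = \frac{6}{X}$)
$- u{\left(A{\left(-9,-11 \right)} \right)} = - \frac{6}{2 - \left(-11\right)^{2}} = - \frac{6}{2 - 121} = - \frac{6}{-119} = - \frac{6 \left(-1\right)}{119} = \left(-1\right) \left(- \frac{6}{119}\right) = \frac{6}{119}$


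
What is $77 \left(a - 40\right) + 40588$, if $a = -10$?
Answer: $36738$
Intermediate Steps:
$77 \left(a - 40\right) + 40588 = 77 \left(-10 - 40\right) + 40588 = 77 \left(-50\right) + 40588 = -3850 + 40588 = 36738$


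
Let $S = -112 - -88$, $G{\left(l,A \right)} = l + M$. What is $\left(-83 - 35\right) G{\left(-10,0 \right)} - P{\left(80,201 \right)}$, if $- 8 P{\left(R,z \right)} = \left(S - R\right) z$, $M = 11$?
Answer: $-2731$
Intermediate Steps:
$G{\left(l,A \right)} = 11 + l$ ($G{\left(l,A \right)} = l + 11 = 11 + l$)
$S = -24$ ($S = -112 + 88 = -24$)
$P{\left(R,z \right)} = - \frac{z \left(-24 - R\right)}{8}$ ($P{\left(R,z \right)} = - \frac{\left(-24 - R\right) z}{8} = - \frac{z \left(-24 - R\right)}{8}$)
$\left(-83 - 35\right) G{\left(-10,0 \right)} - P{\left(80,201 \right)} = \left(-83 - 35\right) \left(11 - 10\right) - \frac{1}{8} \cdot 201 \left(24 + 80\right) = \left(-118\right) 1 - \frac{1}{8} \cdot 201 \cdot 104 = -118 - 2613 = -2731$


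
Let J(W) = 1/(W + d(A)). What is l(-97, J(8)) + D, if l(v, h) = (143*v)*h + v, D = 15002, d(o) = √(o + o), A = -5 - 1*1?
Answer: 255453/19 + 13871*I*√3/38 ≈ 13445.0 + 632.24*I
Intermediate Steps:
A = -6 (A = -5 - 1 = -6)
d(o) = √2*√o (d(o) = √(2*o) = √2*√o)
J(W) = 1/(W + 2*I*√3) (J(W) = 1/(W + √2*√(-6)) = 1/(W + √2*(I*√6)) = 1/(W + 2*I*√3))
l(v, h) = v + 143*h*v (l(v, h) = 143*h*v + v = v + 143*h*v)
l(-97, J(8)) + D = -97*(1 + 143/(8 + 2*I*√3)) + 15002 = (-97 - 13871/(8 + 2*I*√3)) + 15002 = 14905 - 13871/(8 + 2*I*√3)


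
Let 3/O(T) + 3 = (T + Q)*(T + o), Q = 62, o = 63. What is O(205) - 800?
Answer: -19080799/23851 ≈ -800.00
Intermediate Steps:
O(T) = 3/(-3 + (62 + T)*(63 + T)) (O(T) = 3/(-3 + (T + 62)*(T + 63)) = 3/(-3 + (62 + T)*(63 + T)))
O(205) - 800 = 3/(3903 + 205² + 125*205) - 800 = 3/(3903 + 42025 + 25625) - 800 = 3/71553 - 800 = 3*(1/71553) - 800 = 1/23851 - 800 = -19080799/23851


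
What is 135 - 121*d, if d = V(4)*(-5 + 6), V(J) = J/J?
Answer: 14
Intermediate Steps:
V(J) = 1
d = 1 (d = 1*(-5 + 6) = 1*1 = 1)
135 - 121*d = 135 - 121*1 = 135 - 121 = 14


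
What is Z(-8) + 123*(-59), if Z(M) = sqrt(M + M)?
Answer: -7257 + 4*I ≈ -7257.0 + 4.0*I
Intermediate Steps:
Z(M) = sqrt(2)*sqrt(M) (Z(M) = sqrt(2*M) = sqrt(2)*sqrt(M))
Z(-8) + 123*(-59) = sqrt(2)*sqrt(-8) + 123*(-59) = sqrt(2)*(2*I*sqrt(2)) - 7257 = 4*I - 7257 = -7257 + 4*I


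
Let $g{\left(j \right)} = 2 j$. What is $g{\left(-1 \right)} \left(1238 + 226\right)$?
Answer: $-2928$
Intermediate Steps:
$g{\left(-1 \right)} \left(1238 + 226\right) = 2 \left(-1\right) \left(1238 + 226\right) = \left(-2\right) 1464 = -2928$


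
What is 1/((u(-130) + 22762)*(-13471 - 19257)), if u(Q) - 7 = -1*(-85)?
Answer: -1/747965712 ≈ -1.3370e-9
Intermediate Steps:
u(Q) = 92 (u(Q) = 7 - 1*(-85) = 7 + 85 = 92)
1/((u(-130) + 22762)*(-13471 - 19257)) = 1/((92 + 22762)*(-13471 - 19257)) = 1/(22854*(-32728)) = 1/(-747965712) = -1/747965712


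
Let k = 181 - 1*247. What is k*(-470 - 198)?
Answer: 44088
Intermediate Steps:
k = -66 (k = 181 - 247 = -66)
k*(-470 - 198) = -66*(-470 - 198) = -66*(-668) = 44088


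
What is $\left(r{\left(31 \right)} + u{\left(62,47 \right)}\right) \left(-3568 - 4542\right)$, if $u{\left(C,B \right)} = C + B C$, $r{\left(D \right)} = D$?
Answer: $-24386770$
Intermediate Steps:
$\left(r{\left(31 \right)} + u{\left(62,47 \right)}\right) \left(-3568 - 4542\right) = \left(31 + 62 \left(1 + 47\right)\right) \left(-3568 - 4542\right) = \left(31 + 62 \cdot 48\right) \left(-8110\right) = \left(31 + 2976\right) \left(-8110\right) = 3007 \left(-8110\right) = -24386770$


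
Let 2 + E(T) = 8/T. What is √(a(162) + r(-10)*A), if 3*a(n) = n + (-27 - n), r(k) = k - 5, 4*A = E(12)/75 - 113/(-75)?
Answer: 5*I*√21/6 ≈ 3.8188*I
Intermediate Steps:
E(T) = -2 + 8/T
A = 67/180 (A = ((-2 + 8/12)/75 - 113/(-75))/4 = ((-2 + 8*(1/12))*(1/75) - 113*(-1/75))/4 = ((-2 + ⅔)*(1/75) + 113/75)/4 = (-4/3*1/75 + 113/75)/4 = (-4/225 + 113/75)/4 = (¼)*(67/45) = 67/180 ≈ 0.37222)
r(k) = -5 + k
a(n) = -9 (a(n) = (n + (-27 - n))/3 = (⅓)*(-27) = -9)
√(a(162) + r(-10)*A) = √(-9 + (-5 - 10)*(67/180)) = √(-9 - 15*67/180) = √(-9 - 67/12) = √(-175/12) = 5*I*√21/6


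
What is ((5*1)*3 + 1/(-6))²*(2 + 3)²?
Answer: 198025/36 ≈ 5500.7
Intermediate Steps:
((5*1)*3 + 1/(-6))²*(2 + 3)² = (5*3 + 1*(-⅙))²*5² = (15 - ⅙)²*25 = (89/6)²*25 = (7921/36)*25 = 198025/36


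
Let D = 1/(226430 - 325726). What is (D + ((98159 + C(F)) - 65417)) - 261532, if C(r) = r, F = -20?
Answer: -22719917761/99296 ≈ -2.2881e+5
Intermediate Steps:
D = -1/99296 (D = 1/(-99296) = -1/99296 ≈ -1.0071e-5)
(D + ((98159 + C(F)) - 65417)) - 261532 = (-1/99296 + ((98159 - 20) - 65417)) - 261532 = (-1/99296 + (98139 - 65417)) - 261532 = (-1/99296 + 32722) - 261532 = 3249163711/99296 - 261532 = -22719917761/99296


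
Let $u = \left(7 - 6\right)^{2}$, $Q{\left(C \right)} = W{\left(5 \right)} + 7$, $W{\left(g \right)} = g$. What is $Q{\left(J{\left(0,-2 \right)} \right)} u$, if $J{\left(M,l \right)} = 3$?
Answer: $12$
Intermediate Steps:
$Q{\left(C \right)} = 12$ ($Q{\left(C \right)} = 5 + 7 = 12$)
$u = 1$ ($u = 1^{2} = 1$)
$Q{\left(J{\left(0,-2 \right)} \right)} u = 12 \cdot 1 = 12$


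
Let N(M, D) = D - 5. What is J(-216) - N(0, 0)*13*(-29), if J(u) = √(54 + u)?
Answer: -1885 + 9*I*√2 ≈ -1885.0 + 12.728*I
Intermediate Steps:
N(M, D) = -5 + D
J(-216) - N(0, 0)*13*(-29) = √(54 - 216) - (-5 + 0)*13*(-29) = √(-162) - (-5*13)*(-29) = 9*I*√2 - (-65)*(-29) = 9*I*√2 - 1*1885 = 9*I*√2 - 1885 = -1885 + 9*I*√2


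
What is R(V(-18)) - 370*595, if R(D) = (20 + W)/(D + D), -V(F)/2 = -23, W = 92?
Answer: -5063422/23 ≈ -2.2015e+5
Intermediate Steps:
V(F) = 46 (V(F) = -2*(-23) = 46)
R(D) = 56/D (R(D) = (20 + 92)/(D + D) = 112/((2*D)) = 112*(1/(2*D)) = 56/D)
R(V(-18)) - 370*595 = 56/46 - 370*595 = 56*(1/46) - 220150 = 28/23 - 220150 = -5063422/23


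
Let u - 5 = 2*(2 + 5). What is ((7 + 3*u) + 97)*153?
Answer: 24633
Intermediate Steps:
u = 19 (u = 5 + 2*(2 + 5) = 5 + 2*7 = 5 + 14 = 19)
((7 + 3*u) + 97)*153 = ((7 + 3*19) + 97)*153 = ((7 + 57) + 97)*153 = (64 + 97)*153 = 161*153 = 24633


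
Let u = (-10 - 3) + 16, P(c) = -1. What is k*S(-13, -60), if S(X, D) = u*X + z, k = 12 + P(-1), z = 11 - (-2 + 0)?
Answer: -286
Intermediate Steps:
z = 13 (z = 11 - 1*(-2) = 11 + 2 = 13)
u = 3 (u = -13 + 16 = 3)
k = 11 (k = 12 - 1 = 11)
S(X, D) = 13 + 3*X (S(X, D) = 3*X + 13 = 13 + 3*X)
k*S(-13, -60) = 11*(13 + 3*(-13)) = 11*(13 - 39) = 11*(-26) = -286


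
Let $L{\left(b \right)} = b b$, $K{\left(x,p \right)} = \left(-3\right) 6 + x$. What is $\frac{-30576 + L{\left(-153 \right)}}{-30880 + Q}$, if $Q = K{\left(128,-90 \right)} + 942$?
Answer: $\frac{7167}{29828} \approx 0.24028$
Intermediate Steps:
$K{\left(x,p \right)} = -18 + x$
$L{\left(b \right)} = b^{2}$
$Q = 1052$ ($Q = \left(-18 + 128\right) + 942 = 110 + 942 = 1052$)
$\frac{-30576 + L{\left(-153 \right)}}{-30880 + Q} = \frac{-30576 + \left(-153\right)^{2}}{-30880 + 1052} = \frac{-30576 + 23409}{-29828} = \left(-7167\right) \left(- \frac{1}{29828}\right) = \frac{7167}{29828}$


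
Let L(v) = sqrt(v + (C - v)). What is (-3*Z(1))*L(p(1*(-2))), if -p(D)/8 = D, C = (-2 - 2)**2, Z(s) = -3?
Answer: 36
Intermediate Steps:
C = 16 (C = (-4)**2 = 16)
p(D) = -8*D
L(v) = 4 (L(v) = sqrt(v + (16 - v)) = sqrt(16) = 4)
(-3*Z(1))*L(p(1*(-2))) = -3*(-3)*4 = 9*4 = 36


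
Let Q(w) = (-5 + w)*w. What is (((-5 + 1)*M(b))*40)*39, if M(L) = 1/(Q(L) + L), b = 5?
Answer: -1248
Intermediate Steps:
Q(w) = w*(-5 + w)
M(L) = 1/(L + L*(-5 + L)) (M(L) = 1/(L*(-5 + L) + L) = 1/(L + L*(-5 + L)))
(((-5 + 1)*M(b))*40)*39 = (((-5 + 1)*(1/(5*(-4 + 5))))*40)*39 = (-4/(5*1)*40)*39 = (-4/5*40)*39 = (-4*⅕*40)*39 = -⅘*40*39 = -32*39 = -1248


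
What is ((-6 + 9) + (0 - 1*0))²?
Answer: 9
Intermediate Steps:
((-6 + 9) + (0 - 1*0))² = (3 + (0 + 0))² = (3 + 0)² = 3² = 9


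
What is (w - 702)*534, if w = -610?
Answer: -700608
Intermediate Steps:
(w - 702)*534 = (-610 - 702)*534 = -1312*534 = -700608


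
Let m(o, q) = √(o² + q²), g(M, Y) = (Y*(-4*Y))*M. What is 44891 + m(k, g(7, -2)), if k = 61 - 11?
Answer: 44891 + 2*√3761 ≈ 45014.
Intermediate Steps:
g(M, Y) = -4*M*Y² (g(M, Y) = (-4*Y²)*M = -4*M*Y²)
k = 50
44891 + m(k, g(7, -2)) = 44891 + √(50² + (-4*7*(-2)²)²) = 44891 + √(2500 + (-4*7*4)²) = 44891 + √(2500 + (-112)²) = 44891 + √(2500 + 12544) = 44891 + √15044 = 44891 + 2*√3761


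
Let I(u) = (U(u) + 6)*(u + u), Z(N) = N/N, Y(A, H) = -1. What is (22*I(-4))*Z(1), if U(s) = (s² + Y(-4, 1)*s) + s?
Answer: -3872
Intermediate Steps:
Z(N) = 1
U(s) = s² (U(s) = (s² - s) + s = s²)
I(u) = 2*u*(6 + u²) (I(u) = (u² + 6)*(u + u) = (6 + u²)*(2*u) = 2*u*(6 + u²))
(22*I(-4))*Z(1) = (22*(2*(-4)*(6 + (-4)²)))*1 = (22*(2*(-4)*(6 + 16)))*1 = (22*(2*(-4)*22))*1 = (22*(-176))*1 = -3872*1 = -3872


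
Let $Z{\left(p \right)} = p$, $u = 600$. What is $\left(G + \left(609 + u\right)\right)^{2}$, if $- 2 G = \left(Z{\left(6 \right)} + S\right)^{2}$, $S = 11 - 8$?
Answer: $\frac{5461569}{4} \approx 1.3654 \cdot 10^{6}$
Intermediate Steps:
$S = 3$ ($S = 11 - 8 = 3$)
$G = - \frac{81}{2}$ ($G = - \frac{\left(6 + 3\right)^{2}}{2} = - \frac{9^{2}}{2} = \left(- \frac{1}{2}\right) 81 = - \frac{81}{2} \approx -40.5$)
$\left(G + \left(609 + u\right)\right)^{2} = \left(- \frac{81}{2} + \left(609 + 600\right)\right)^{2} = \left(- \frac{81}{2} + 1209\right)^{2} = \left(\frac{2337}{2}\right)^{2} = \frac{5461569}{4}$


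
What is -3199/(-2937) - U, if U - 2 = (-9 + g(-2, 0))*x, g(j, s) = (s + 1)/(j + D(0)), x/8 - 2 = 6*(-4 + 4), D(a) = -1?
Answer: 435917/2937 ≈ 148.42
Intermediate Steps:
x = 16 (x = 16 + 8*(6*(-4 + 4)) = 16 + 8*(6*0) = 16 + 8*0 = 16 + 0 = 16)
g(j, s) = (1 + s)/(-1 + j) (g(j, s) = (s + 1)/(j - 1) = (1 + s)/(-1 + j))
U = -442/3 (U = 2 + (-9 + (1 + 0)/(-1 - 2))*16 = 2 + (-9 + 1/(-3))*16 = 2 + (-9 - ⅓*1)*16 = 2 + (-9 - ⅓)*16 = 2 - 28/3*16 = 2 - 448/3 = -442/3 ≈ -147.33)
-3199/(-2937) - U = -3199/(-2937) - 1*(-442/3) = -3199*(-1/2937) + 442/3 = 3199/2937 + 442/3 = 435917/2937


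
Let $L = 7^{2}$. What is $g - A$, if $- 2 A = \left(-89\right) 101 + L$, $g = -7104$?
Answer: $-11574$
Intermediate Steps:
$L = 49$
$A = 4470$ ($A = - \frac{\left(-89\right) 101 + 49}{2} = - \frac{-8989 + 49}{2} = \left(- \frac{1}{2}\right) \left(-8940\right) = 4470$)
$g - A = -7104 - 4470 = -11574$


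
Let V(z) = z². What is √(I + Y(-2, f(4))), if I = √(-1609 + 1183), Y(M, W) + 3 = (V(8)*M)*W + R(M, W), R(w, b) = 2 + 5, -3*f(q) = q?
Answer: √(1572 + 9*I*√426)/3 ≈ 13.239 + 0.7795*I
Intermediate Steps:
f(q) = -q/3
R(w, b) = 7
Y(M, W) = 4 + 64*M*W (Y(M, W) = -3 + ((8²*M)*W + 7) = -3 + ((64*M)*W + 7) = -3 + (64*M*W + 7) = -3 + (7 + 64*M*W) = 4 + 64*M*W)
I = I*√426 (I = √(-426) = I*√426 ≈ 20.64*I)
√(I + Y(-2, f(4))) = √(I*√426 + (4 + 64*(-2)*(-⅓*4))) = √(I*√426 + (4 + 64*(-2)*(-4/3))) = √(I*√426 + (4 + 512/3)) = √(I*√426 + 524/3) = √(524/3 + I*√426)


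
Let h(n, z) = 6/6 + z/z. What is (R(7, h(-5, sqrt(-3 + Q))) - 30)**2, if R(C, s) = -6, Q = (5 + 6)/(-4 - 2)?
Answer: 1296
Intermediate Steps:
Q = -11/6 (Q = 11/(-6) = 11*(-1/6) = -11/6 ≈ -1.8333)
h(n, z) = 2 (h(n, z) = 6*(1/6) + 1 = 1 + 1 = 2)
(R(7, h(-5, sqrt(-3 + Q))) - 30)**2 = (-6 - 30)**2 = (-36)**2 = 1296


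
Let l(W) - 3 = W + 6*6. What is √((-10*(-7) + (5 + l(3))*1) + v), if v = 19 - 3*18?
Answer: √82 ≈ 9.0554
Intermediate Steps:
l(W) = 39 + W (l(W) = 3 + (W + 6*6) = 3 + (W + 36) = 3 + (36 + W) = 39 + W)
v = -35 (v = 19 - 54 = -35)
√((-10*(-7) + (5 + l(3))*1) + v) = √((-10*(-7) + (5 + (39 + 3))*1) - 35) = √((70 + (5 + 42)*1) - 35) = √((70 + 47*1) - 35) = √((70 + 47) - 35) = √(117 - 35) = √82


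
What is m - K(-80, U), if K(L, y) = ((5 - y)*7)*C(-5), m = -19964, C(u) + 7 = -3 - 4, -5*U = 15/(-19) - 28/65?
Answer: -120399636/6175 ≈ -19498.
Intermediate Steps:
U = 1507/6175 (U = -(15/(-19) - 28/65)/5 = -(15*(-1/19) - 28*1/65)/5 = -(-15/19 - 28/65)/5 = -⅕*(-1507/1235) = 1507/6175 ≈ 0.24405)
C(u) = -14 (C(u) = -7 + (-3 - 4) = -7 - 7 = -14)
K(L, y) = -490 + 98*y (K(L, y) = ((5 - y)*7)*(-14) = (35 - 7*y)*(-14) = -490 + 98*y)
m - K(-80, U) = -19964 - (-490 + 98*(1507/6175)) = -19964 - (-490 + 147686/6175) = -19964 - 1*(-2878064/6175) = -19964 + 2878064/6175 = -120399636/6175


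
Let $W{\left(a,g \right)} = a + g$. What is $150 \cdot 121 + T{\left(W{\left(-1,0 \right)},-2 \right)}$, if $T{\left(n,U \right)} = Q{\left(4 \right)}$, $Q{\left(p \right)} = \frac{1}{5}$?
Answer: $\frac{90751}{5} \approx 18150.0$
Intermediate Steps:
$Q{\left(p \right)} = \frac{1}{5}$
$T{\left(n,U \right)} = \frac{1}{5}$
$150 \cdot 121 + T{\left(W{\left(-1,0 \right)},-2 \right)} = 150 \cdot 121 + \frac{1}{5} = 18150 + \frac{1}{5} = \frac{90751}{5}$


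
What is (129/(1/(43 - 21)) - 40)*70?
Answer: 195860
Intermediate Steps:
(129/(1/(43 - 21)) - 40)*70 = (129/(1/22) - 40)*70 = (129*22 - 40)*70 = (2838 - 40)*70 = 2798*70 = 195860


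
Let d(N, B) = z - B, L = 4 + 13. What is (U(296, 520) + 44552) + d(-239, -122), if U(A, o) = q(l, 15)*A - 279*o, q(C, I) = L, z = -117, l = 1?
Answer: -95491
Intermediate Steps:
L = 17
d(N, B) = -117 - B
q(C, I) = 17
U(A, o) = -279*o + 17*A (U(A, o) = 17*A - 279*o = -279*o + 17*A)
(U(296, 520) + 44552) + d(-239, -122) = ((-279*520 + 17*296) + 44552) + (-117 - 1*(-122)) = ((-145080 + 5032) + 44552) + (-117 + 122) = (-140048 + 44552) + 5 = -95496 + 5 = -95491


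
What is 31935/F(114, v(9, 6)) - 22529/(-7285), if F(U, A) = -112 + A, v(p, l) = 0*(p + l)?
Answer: -230123227/815920 ≈ -282.04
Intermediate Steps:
v(p, l) = 0 (v(p, l) = 0*(l + p) = 0)
31935/F(114, v(9, 6)) - 22529/(-7285) = 31935/(-112 + 0) - 22529/(-7285) = 31935/(-112) - 22529*(-1/7285) = 31935*(-1/112) + 22529/7285 = -31935/112 + 22529/7285 = -230123227/815920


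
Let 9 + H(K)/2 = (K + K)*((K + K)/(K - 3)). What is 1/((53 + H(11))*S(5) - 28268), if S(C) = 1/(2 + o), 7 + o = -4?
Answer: -3/84856 ≈ -3.5354e-5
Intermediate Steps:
o = -11 (o = -7 - 4 = -11)
H(K) = -18 + 8*K²/(-3 + K) (H(K) = -18 + 2*((K + K)*((K + K)/(K - 3))) = -18 + 2*((2*K)*((2*K)/(-3 + K))) = -18 + 2*((2*K)*(2*K/(-3 + K))) = -18 + 2*(4*K²/(-3 + K)) = -18 + 8*K²/(-3 + K))
S(C) = -⅑ (S(C) = 1/(2 - 11) = 1/(-9) = -⅑)
1/((53 + H(11))*S(5) - 28268) = 1/((53 + 2*(27 - 9*11 + 4*11²)/(-3 + 11))*(-⅑) - 28268) = 1/((53 + 2*(27 - 99 + 4*121)/8)*(-⅑) - 28268) = 1/((53 + 2*(⅛)*(27 - 99 + 484))*(-⅑) - 28268) = 1/((53 + 2*(⅛)*412)*(-⅑) - 28268) = 1/((53 + 103)*(-⅑) - 28268) = 1/(156*(-⅑) - 28268) = 1/(-52/3 - 28268) = 1/(-84856/3) = -3/84856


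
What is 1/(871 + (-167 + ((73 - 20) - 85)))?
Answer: 1/672 ≈ 0.0014881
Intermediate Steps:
1/(871 + (-167 + ((73 - 20) - 85))) = 1/(871 + (-167 + (53 - 85))) = 1/(871 + (-167 - 32)) = 1/(871 - 199) = 1/672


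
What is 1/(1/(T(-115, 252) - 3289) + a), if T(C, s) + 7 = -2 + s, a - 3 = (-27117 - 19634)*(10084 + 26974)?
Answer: -3046/5277190598531 ≈ -5.7720e-10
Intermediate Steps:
a = -1732498555 (a = 3 + (-27117 - 19634)*(10084 + 26974) = 3 - 46751*37058 = 3 - 1732498558 = -1732498555)
T(C, s) = -9 + s (T(C, s) = -7 + (-2 + s) = -9 + s)
1/(1/(T(-115, 252) - 3289) + a) = 1/(1/((-9 + 252) - 3289) - 1732498555) = 1/(1/(243 - 3289) - 1732498555) = 1/(1/(-3046) - 1732498555) = 1/(-1/3046 - 1732498555) = 1/(-5277190598531/3046) = -3046/5277190598531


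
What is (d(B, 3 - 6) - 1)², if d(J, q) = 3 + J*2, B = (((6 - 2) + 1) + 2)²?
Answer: 10000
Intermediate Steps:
B = 49 (B = ((4 + 1) + 2)² = (5 + 2)² = 7² = 49)
d(J, q) = 3 + 2*J
(d(B, 3 - 6) - 1)² = ((3 + 2*49) - 1)² = ((3 + 98) - 1)² = (101 - 1)² = 100² = 10000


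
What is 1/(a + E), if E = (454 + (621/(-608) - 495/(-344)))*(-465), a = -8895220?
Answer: -26144/238080967925 ≈ -1.0981e-7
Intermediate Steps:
E = -5524336245/26144 (E = (454 + (621*(-1/608) - 495*(-1/344)))*(-465) = (454 + (-621/608 + 495/344))*(-465) = (454 + 10917/26144)*(-465) = (11880293/26144)*(-465) = -5524336245/26144 ≈ -2.1130e+5)
1/(a + E) = 1/(-8895220 - 5524336245/26144) = 1/(-238080967925/26144) = -26144/238080967925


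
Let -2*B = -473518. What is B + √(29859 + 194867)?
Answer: 236759 + √224726 ≈ 2.3723e+5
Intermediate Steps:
B = 236759 (B = -½*(-473518) = 236759)
B + √(29859 + 194867) = 236759 + √(29859 + 194867) = 236759 + √224726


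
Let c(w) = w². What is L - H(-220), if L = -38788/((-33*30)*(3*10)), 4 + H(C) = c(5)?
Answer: -146228/7425 ≈ -19.694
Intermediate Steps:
H(C) = 21 (H(C) = -4 + 5² = -4 + 25 = 21)
L = 9697/7425 (L = -38788/((-990*30)) = -38788/(-29700) = -38788*(-1/29700) = 9697/7425 ≈ 1.3060)
L - H(-220) = 9697/7425 - 1*21 = 9697/7425 - 21 = -146228/7425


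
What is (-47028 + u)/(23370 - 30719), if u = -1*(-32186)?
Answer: 14842/7349 ≈ 2.0196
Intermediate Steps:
u = 32186
(-47028 + u)/(23370 - 30719) = (-47028 + 32186)/(23370 - 30719) = -14842/(-7349) = -14842*(-1/7349) = 14842/7349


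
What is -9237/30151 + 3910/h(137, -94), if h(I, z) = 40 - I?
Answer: -118786399/2924647 ≈ -40.616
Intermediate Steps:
-9237/30151 + 3910/h(137, -94) = -9237/30151 + 3910/(40 - 1*137) = -9237*1/30151 + 3910/(40 - 137) = -9237/30151 + 3910/(-97) = -9237/30151 + 3910*(-1/97) = -9237/30151 - 3910/97 = -118786399/2924647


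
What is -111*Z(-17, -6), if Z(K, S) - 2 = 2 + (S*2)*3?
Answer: 3552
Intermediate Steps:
Z(K, S) = 4 + 6*S (Z(K, S) = 2 + (2 + (S*2)*3) = 2 + (2 + (2*S)*3) = 2 + (2 + 6*S) = 4 + 6*S)
-111*Z(-17, -6) = -111*(4 + 6*(-6)) = -111*(4 - 36) = -111*(-32) = 3552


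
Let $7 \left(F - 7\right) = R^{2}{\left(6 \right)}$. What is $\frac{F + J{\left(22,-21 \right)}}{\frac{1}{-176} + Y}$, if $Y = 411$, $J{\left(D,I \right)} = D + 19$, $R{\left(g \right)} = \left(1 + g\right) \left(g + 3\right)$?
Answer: $\frac{21648}{14467} \approx 1.4964$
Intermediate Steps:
$R{\left(g \right)} = \left(1 + g\right) \left(3 + g\right)$
$J{\left(D,I \right)} = 19 + D$
$F = 574$ ($F = 7 + \frac{\left(3 + 6^{2} + 4 \cdot 6\right)^{2}}{7} = 7 + \frac{\left(3 + 36 + 24\right)^{2}}{7} = 7 + \frac{63^{2}}{7} = 7 + \frac{1}{7} \cdot 3969 = 7 + 567 = 574$)
$\frac{F + J{\left(22,-21 \right)}}{\frac{1}{-176} + Y} = \frac{574 + \left(19 + 22\right)}{\frac{1}{-176} + 411} = \frac{574 + 41}{- \frac{1}{176} + 411} = \frac{615}{\frac{72335}{176}} = 615 \cdot \frac{176}{72335} = \frac{21648}{14467}$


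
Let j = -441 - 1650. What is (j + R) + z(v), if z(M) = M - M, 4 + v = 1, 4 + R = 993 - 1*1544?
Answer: -2646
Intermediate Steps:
R = -555 (R = -4 + (993 - 1*1544) = -4 + (993 - 1544) = -4 - 551 = -555)
v = -3 (v = -4 + 1 = -3)
z(M) = 0
j = -2091
(j + R) + z(v) = (-2091 - 555) + 0 = -2646 + 0 = -2646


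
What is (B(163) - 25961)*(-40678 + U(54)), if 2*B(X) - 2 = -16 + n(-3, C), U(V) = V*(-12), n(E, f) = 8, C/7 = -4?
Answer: 1072988264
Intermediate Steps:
C = -28 (C = 7*(-4) = -28)
U(V) = -12*V
B(X) = -3 (B(X) = 1 + (-16 + 8)/2 = 1 + (½)*(-8) = 1 - 4 = -3)
(B(163) - 25961)*(-40678 + U(54)) = (-3 - 25961)*(-40678 - 12*54) = -25964*(-40678 - 648) = -25964*(-41326) = 1072988264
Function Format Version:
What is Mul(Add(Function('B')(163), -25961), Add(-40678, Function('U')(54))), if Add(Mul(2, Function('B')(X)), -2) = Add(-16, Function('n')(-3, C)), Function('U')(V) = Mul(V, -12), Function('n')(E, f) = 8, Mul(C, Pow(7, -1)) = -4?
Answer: 1072988264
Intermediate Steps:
C = -28 (C = Mul(7, -4) = -28)
Function('U')(V) = Mul(-12, V)
Function('B')(X) = -3 (Function('B')(X) = Add(1, Mul(Rational(1, 2), Add(-16, 8))) = Add(1, Mul(Rational(1, 2), -8)) = Add(1, -4) = -3)
Mul(Add(Function('B')(163), -25961), Add(-40678, Function('U')(54))) = Mul(Add(-3, -25961), Add(-40678, Mul(-12, 54))) = Mul(-25964, Add(-40678, -648)) = Mul(-25964, -41326) = 1072988264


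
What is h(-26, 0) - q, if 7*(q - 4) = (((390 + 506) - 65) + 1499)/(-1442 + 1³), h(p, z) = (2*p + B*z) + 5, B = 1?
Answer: -512107/10087 ≈ -50.769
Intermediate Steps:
h(p, z) = 5 + z + 2*p (h(p, z) = (2*p + 1*z) + 5 = (2*p + z) + 5 = (z + 2*p) + 5 = 5 + z + 2*p)
q = 38018/10087 (q = 4 + ((((390 + 506) - 65) + 1499)/(-1442 + 1³))/7 = 4 + (((896 - 65) + 1499)/(-1442 + 1))/7 = 4 + ((831 + 1499)/(-1441))/7 = 4 + (2330*(-1/1441))/7 = 4 + (⅐)*(-2330/1441) = 4 - 2330/10087 = 38018/10087 ≈ 3.7690)
h(-26, 0) - q = (5 + 0 + 2*(-26)) - 1*38018/10087 = (5 + 0 - 52) - 38018/10087 = -47 - 38018/10087 = -512107/10087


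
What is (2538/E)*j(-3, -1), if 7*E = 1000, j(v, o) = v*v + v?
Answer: 26649/250 ≈ 106.60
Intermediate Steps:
j(v, o) = v + v**2 (j(v, o) = v**2 + v = v + v**2)
E = 1000/7 (E = (1/7)*1000 = 1000/7 ≈ 142.86)
(2538/E)*j(-3, -1) = (2538/(1000/7))*(-3*(1 - 3)) = (2538*(7/1000))*(-3*(-2)) = (8883/500)*6 = 26649/250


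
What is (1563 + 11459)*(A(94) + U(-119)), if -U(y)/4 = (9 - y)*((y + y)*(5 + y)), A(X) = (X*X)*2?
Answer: -180666082064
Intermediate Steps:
A(X) = 2*X² (A(X) = X²*2 = 2*X²)
U(y) = -8*y*(5 + y)*(9 - y) (U(y) = -4*(9 - y)*(y + y)*(5 + y) = -4*(9 - y)*(2*y)*(5 + y) = -4*(9 - y)*2*y*(5 + y) = -8*y*(5 + y)*(9 - y))
(1563 + 11459)*(A(94) + U(-119)) = (1563 + 11459)*(2*94² + 8*(-119)*(-45 + (-119)² - 4*(-119))) = 13022*(2*8836 + 8*(-119)*(-45 + 14161 + 476)) = 13022*(17672 + 8*(-119)*14592) = 13022*(17672 - 13891584) = 13022*(-13873912) = -180666082064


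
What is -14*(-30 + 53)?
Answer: -322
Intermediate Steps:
-14*(-30 + 53) = -14*23 = -322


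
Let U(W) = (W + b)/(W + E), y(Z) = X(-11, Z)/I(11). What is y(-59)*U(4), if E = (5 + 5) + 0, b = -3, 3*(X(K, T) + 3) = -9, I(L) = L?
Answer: -3/77 ≈ -0.038961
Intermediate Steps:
X(K, T) = -6 (X(K, T) = -3 + (⅓)*(-9) = -3 - 3 = -6)
E = 10 (E = 10 + 0 = 10)
y(Z) = -6/11
U(W) = (-3 + W)/(10 + W) (U(W) = (W - 3)/(W + 10) = (-3 + W)/(10 + W))
y(-59)*U(4) = -6*(-3 + 4)/(11*(10 + 4)) = -6/(11*14) = -3/77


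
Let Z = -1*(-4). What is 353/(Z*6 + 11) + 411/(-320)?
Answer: 3943/448 ≈ 8.8013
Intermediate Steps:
Z = 4
353/(Z*6 + 11) + 411/(-320) = 353/(4*6 + 11) + 411/(-320) = 353/(24 + 11) + 411*(-1/320) = 353/35 - 411/320 = 3943/448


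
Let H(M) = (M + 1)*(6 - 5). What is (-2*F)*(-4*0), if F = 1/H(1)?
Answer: 0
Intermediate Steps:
H(M) = 1 + M (H(M) = (1 + M)*1 = 1 + M)
F = 1/2 (F = 1/(1 + 1) = 1/2 ≈ 0.50000)
(-2*F)*(-4*0) = (-2*1/2)*(-4*0) = -1*0 = 0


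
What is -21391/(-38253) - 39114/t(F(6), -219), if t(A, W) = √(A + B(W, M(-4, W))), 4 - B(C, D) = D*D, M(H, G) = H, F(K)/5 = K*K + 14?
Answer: 21391/38253 - 19557*√238/119 ≈ -2534.8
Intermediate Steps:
F(K) = 70 + 5*K² (F(K) = 5*(K*K + 14) = 5*(K² + 14) = 5*(14 + K²) = 70 + 5*K²)
B(C, D) = 4 - D² (B(C, D) = 4 - D*D = 4 - D²)
t(A, W) = √(-12 + A) (t(A, W) = √(A + (4 - 1*(-4)²)) = √(A + (4 - 1*16)) = √(A + (4 - 16)) = √(A - 12) = √(-12 + A))
-21391/(-38253) - 39114/t(F(6), -219) = -21391/(-38253) - 39114/√(-12 + (70 + 5*6²)) = -21391*(-1/38253) - 39114/√(-12 + (70 + 5*36)) = 21391/38253 - 39114/√(-12 + (70 + 180)) = 21391/38253 - 39114/√(-12 + 250) = 21391/38253 - 39114*√238/238 = 21391/38253 - 19557*√238/119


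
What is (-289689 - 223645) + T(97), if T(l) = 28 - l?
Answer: -513403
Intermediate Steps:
(-289689 - 223645) + T(97) = (-289689 - 223645) + (28 - 1*97) = -513334 + (28 - 97) = -513334 - 69 = -513403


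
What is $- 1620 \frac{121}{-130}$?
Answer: $\frac{19602}{13} \approx 1507.8$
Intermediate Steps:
$- 1620 \frac{121}{-130} = - 1620 \cdot 121 \left(- \frac{1}{130}\right) = \left(-1620\right) \left(- \frac{121}{130}\right) = \frac{19602}{13}$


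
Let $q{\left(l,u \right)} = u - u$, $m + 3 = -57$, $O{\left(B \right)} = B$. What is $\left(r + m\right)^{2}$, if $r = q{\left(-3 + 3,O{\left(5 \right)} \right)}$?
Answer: $3600$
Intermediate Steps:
$m = -60$ ($m = -3 - 57 = -60$)
$q{\left(l,u \right)} = 0$
$r = 0$
$\left(r + m\right)^{2} = \left(0 - 60\right)^{2} = \left(-60\right)^{2} = 3600$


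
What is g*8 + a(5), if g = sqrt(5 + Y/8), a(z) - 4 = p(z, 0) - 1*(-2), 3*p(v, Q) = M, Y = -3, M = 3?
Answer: 7 + 2*sqrt(74) ≈ 24.205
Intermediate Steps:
p(v, Q) = 1 (p(v, Q) = (1/3)*3 = 1)
a(z) = 7 (a(z) = 4 + (1 - 1*(-2)) = 4 + (1 + 2) = 4 + 3 = 7)
g = sqrt(74)/4 (g = sqrt(5 - 3/8) = sqrt(37/8) = sqrt(74)/4 ≈ 2.1506)
g*8 + a(5) = (sqrt(74)/4)*8 + 7 = 2*sqrt(74) + 7 = 7 + 2*sqrt(74)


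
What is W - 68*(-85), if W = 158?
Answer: 5938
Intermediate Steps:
W - 68*(-85) = 158 - 68*(-85) = 158 + 5780 = 5938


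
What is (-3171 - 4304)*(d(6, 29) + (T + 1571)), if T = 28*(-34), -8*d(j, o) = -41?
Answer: -37322675/8 ≈ -4.6653e+6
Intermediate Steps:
d(j, o) = 41/8 (d(j, o) = -⅛*(-41) = 41/8)
T = -952
(-3171 - 4304)*(d(6, 29) + (T + 1571)) = (-3171 - 4304)*(41/8 + (-952 + 1571)) = -7475*(41/8 + 619) = -7475*4993/8 = -37322675/8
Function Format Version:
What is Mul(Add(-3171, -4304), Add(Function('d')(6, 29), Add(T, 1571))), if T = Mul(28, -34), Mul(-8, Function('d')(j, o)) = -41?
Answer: Rational(-37322675, 8) ≈ -4.6653e+6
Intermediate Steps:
Function('d')(j, o) = Rational(41, 8) (Function('d')(j, o) = Mul(Rational(-1, 8), -41) = Rational(41, 8))
T = -952
Mul(Add(-3171, -4304), Add(Function('d')(6, 29), Add(T, 1571))) = Mul(Add(-3171, -4304), Add(Rational(41, 8), Add(-952, 1571))) = Mul(-7475, Add(Rational(41, 8), 619)) = Mul(-7475, Rational(4993, 8)) = Rational(-37322675, 8)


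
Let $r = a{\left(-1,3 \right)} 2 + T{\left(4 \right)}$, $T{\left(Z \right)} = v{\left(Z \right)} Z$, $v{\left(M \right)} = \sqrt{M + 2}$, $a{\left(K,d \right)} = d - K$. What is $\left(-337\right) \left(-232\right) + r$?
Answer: $78192 + 4 \sqrt{6} \approx 78202.0$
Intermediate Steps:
$v{\left(M \right)} = \sqrt{2 + M}$
$T{\left(Z \right)} = Z \sqrt{2 + Z}$ ($T{\left(Z \right)} = \sqrt{2 + Z} Z = Z \sqrt{2 + Z}$)
$r = 8 + 4 \sqrt{6}$ ($r = \left(3 - -1\right) 2 + 4 \sqrt{2 + 4} = \left(3 + 1\right) 2 + 4 \sqrt{6} = 4 \cdot 2 + 4 \sqrt{6} = 8 + 4 \sqrt{6} \approx 17.798$)
$\left(-337\right) \left(-232\right) + r = \left(-337\right) \left(-232\right) + \left(8 + 4 \sqrt{6}\right) = 78184 + \left(8 + 4 \sqrt{6}\right) = 78192 + 4 \sqrt{6}$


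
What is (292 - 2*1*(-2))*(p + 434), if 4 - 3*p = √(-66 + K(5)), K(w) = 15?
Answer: 386576/3 - 296*I*√51/3 ≈ 1.2886e+5 - 704.62*I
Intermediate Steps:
p = 4/3 - I*√51/3 (p = 4/3 - √(-66 + 15)/3 = 4/3 - I*√51/3 ≈ 1.3333 - 2.3805*I)
(292 - 2*1*(-2))*(p + 434) = (292 - 2*1*(-2))*((4/3 - I*√51/3) + 434) = (292 - 2*(-2))*(1306/3 - I*√51/3) = (292 + 4)*(1306/3 - I*√51/3) = 296*(1306/3 - I*√51/3) = 386576/3 - 296*I*√51/3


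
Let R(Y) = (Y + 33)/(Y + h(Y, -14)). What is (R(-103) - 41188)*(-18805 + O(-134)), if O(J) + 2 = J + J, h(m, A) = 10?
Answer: 73065147050/93 ≈ 7.8565e+8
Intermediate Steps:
O(J) = -2 + 2*J (O(J) = -2 + (J + J) = -2 + 2*J)
R(Y) = (33 + Y)/(10 + Y) (R(Y) = (Y + 33)/(Y + 10) = (33 + Y)/(10 + Y))
(R(-103) - 41188)*(-18805 + O(-134)) = ((33 - 103)/(10 - 103) - 41188)*(-18805 + (-2 + 2*(-134))) = (-70/(-93) - 41188)*(-18805 + (-2 - 268)) = (-1/93*(-70) - 41188)*(-18805 - 270) = (70/93 - 41188)*(-19075) = -3830414/93*(-19075) = 73065147050/93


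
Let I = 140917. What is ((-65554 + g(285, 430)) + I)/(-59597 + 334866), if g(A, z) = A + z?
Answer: 76078/275269 ≈ 0.27638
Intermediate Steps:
((-65554 + g(285, 430)) + I)/(-59597 + 334866) = ((-65554 + (285 + 430)) + 140917)/(-59597 + 334866) = ((-65554 + 715) + 140917)/275269 = (-64839 + 140917)*(1/275269) = 76078*(1/275269) = 76078/275269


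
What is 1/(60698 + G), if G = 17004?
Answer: 1/77702 ≈ 1.2870e-5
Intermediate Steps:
1/(60698 + G) = 1/(60698 + 17004) = 1/77702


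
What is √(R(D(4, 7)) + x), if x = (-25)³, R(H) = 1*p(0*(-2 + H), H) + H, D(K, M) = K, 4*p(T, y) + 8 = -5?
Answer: I*√62497/2 ≈ 125.0*I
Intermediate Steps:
p(T, y) = -13/4 (p(T, y) = -2 + (¼)*(-5) = -2 - 5/4 = -13/4)
R(H) = -13/4 + H (R(H) = 1*(-13/4) + H = -13/4 + H)
x = -15625
√(R(D(4, 7)) + x) = √((-13/4 + 4) - 15625) = √(¾ - 15625) = √(-62497/4) = I*√62497/2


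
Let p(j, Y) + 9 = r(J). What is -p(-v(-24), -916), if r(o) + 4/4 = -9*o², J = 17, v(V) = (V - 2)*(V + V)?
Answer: 2611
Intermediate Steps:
v(V) = 2*V*(-2 + V) (v(V) = (-2 + V)*(2*V) = 2*V*(-2 + V))
r(o) = -1 - 9*o²
p(j, Y) = -2611 (p(j, Y) = -9 + (-1 - 9*17²) = -9 + (-1 - 9*289) = -9 + (-1 - 2601) = -9 - 2602 = -2611)
-p(-v(-24), -916) = -1*(-2611) = 2611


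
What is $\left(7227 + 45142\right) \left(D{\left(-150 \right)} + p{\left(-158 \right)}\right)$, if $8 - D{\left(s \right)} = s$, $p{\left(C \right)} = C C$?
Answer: $1315614018$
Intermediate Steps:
$p{\left(C \right)} = C^{2}$
$D{\left(s \right)} = 8 - s$
$\left(7227 + 45142\right) \left(D{\left(-150 \right)} + p{\left(-158 \right)}\right) = \left(7227 + 45142\right) \left(\left(8 - -150\right) + \left(-158\right)^{2}\right) = 52369 \left(\left(8 + 150\right) + 24964\right) = 52369 \left(158 + 24964\right) = 52369 \cdot 25122 = 1315614018$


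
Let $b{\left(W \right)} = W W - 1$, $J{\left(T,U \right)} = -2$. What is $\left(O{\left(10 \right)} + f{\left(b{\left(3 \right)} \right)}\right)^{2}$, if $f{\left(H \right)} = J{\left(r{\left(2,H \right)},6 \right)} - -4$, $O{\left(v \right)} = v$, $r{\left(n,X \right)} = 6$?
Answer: $144$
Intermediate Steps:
$b{\left(W \right)} = -1 + W^{2}$ ($b{\left(W \right)} = W^{2} - 1 = -1 + W^{2}$)
$f{\left(H \right)} = 2$ ($f{\left(H \right)} = -2 - -4 = -2 + 4 = 2$)
$\left(O{\left(10 \right)} + f{\left(b{\left(3 \right)} \right)}\right)^{2} = \left(10 + 2\right)^{2} = 12^{2} = 144$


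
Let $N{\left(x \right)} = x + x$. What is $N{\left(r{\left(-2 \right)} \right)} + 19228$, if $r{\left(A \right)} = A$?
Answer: $19224$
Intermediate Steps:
$N{\left(x \right)} = 2 x$
$N{\left(r{\left(-2 \right)} \right)} + 19228 = 2 \left(-2\right) + 19228 = -4 + 19228 = 19224$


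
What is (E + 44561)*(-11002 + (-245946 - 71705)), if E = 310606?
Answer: -116726700051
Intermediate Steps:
(E + 44561)*(-11002 + (-245946 - 71705)) = (310606 + 44561)*(-11002 + (-245946 - 71705)) = 355167*(-11002 - 317651) = 355167*(-328653) = -116726700051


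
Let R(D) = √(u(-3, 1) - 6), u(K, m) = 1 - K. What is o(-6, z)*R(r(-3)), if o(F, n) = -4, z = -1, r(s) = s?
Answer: -4*I*√2 ≈ -5.6569*I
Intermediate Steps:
R(D) = I*√2 (R(D) = √((1 - 1*(-3)) - 6) = √((1 + 3) - 6) = √(4 - 6) = √(-2) = I*√2)
o(-6, z)*R(r(-3)) = -4*I*√2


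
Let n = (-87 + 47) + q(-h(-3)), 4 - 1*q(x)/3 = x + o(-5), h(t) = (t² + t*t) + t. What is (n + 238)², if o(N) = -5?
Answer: 72900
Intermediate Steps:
h(t) = t + 2*t² (h(t) = (t² + t²) + t = 2*t² + t = t + 2*t²)
q(x) = 27 - 3*x (q(x) = 12 - 3*(x - 5) = 12 - 3*(-5 + x) = 12 + (15 - 3*x) = 27 - 3*x)
n = 32 (n = (-87 + 47) + (27 - (-3)*(-3*(1 + 2*(-3)))) = -40 + (27 - (-3)*(-3*(1 - 6))) = -40 + (27 - (-3)*(-3*(-5))) = -40 + (27 - (-3)*15) = -40 + (27 - 3*(-15)) = -40 + (27 + 45) = -40 + 72 = 32)
(n + 238)² = (32 + 238)² = 270² = 72900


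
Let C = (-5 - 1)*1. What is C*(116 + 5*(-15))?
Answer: -246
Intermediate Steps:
C = -6 (C = -6*1 = -6)
C*(116 + 5*(-15)) = -6*(116 + 5*(-15)) = -6*(116 - 75) = -6*41 = -246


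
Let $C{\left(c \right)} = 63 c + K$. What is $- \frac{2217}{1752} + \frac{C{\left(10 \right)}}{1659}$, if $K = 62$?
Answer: $- \frac{821873}{968856} \approx -0.84829$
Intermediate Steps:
$C{\left(c \right)} = 62 + 63 c$ ($C{\left(c \right)} = 63 c + 62 = 62 + 63 c$)
$- \frac{2217}{1752} + \frac{C{\left(10 \right)}}{1659} = - \frac{2217}{1752} + \frac{62 + 63 \cdot 10}{1659} = \left(-2217\right) \frac{1}{1752} + \left(62 + 630\right) \frac{1}{1659} = - \frac{739}{584} + 692 \cdot \frac{1}{1659} = - \frac{739}{584} + \frac{692}{1659} = - \frac{821873}{968856}$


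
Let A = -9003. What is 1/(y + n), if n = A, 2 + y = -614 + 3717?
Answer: -1/5902 ≈ -0.00016943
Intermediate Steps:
y = 3101 (y = -2 + (-614 + 3717) = -2 + 3103 = 3101)
n = -9003
1/(y + n) = 1/(3101 - 9003) = 1/(-5902) = -1/5902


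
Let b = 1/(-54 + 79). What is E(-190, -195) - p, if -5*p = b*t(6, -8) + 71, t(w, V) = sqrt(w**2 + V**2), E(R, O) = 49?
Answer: 1582/25 ≈ 63.280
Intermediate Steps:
b = 1/25 ≈ 0.040000
t(w, V) = sqrt(V**2 + w**2)
p = -357/25 (p = -(sqrt((-8)**2 + 6**2)/25 + 71)/5 = -(sqrt(64 + 36)/25 + 71)/5 = -(sqrt(100)/25 + 71)/5 = -((1/25)*10 + 71)/5 = -(2/5 + 71)/5 = -1/5*357/5 = -357/25 ≈ -14.280)
E(-190, -195) - p = 49 - 1*(-357/25) = 49 + 357/25 = 1582/25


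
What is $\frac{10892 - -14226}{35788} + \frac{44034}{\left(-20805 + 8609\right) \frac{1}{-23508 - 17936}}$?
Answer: $\frac{8163930179347}{54558806} \approx 1.4964 \cdot 10^{5}$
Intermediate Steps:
$\frac{10892 - -14226}{35788} + \frac{44034}{\left(-20805 + 8609\right) \frac{1}{-23508 - 17936}} = \left(10892 + 14226\right) \frac{1}{35788} + \frac{44034}{\left(-12196\right) \frac{1}{-41444}} = 25118 \cdot \frac{1}{35788} + \frac{44034}{\left(-12196\right) \left(- \frac{1}{41444}\right)} = \frac{12559}{17894} + \frac{44034}{\frac{3049}{10361}} = \frac{12559}{17894} + 44034 \cdot \frac{10361}{3049} = \frac{12559}{17894} + \frac{456236274}{3049} = \frac{8163930179347}{54558806}$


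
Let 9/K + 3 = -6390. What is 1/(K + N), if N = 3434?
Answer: 2131/7317851 ≈ 0.00029121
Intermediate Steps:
K = -3/2131 (K = 9/(-3 - 6390) = 9/(-6393) = 9*(-1/6393) = -3/2131 ≈ -0.0014078)
1/(K + N) = 1/(-3/2131 + 3434) = 1/(7317851/2131) = 2131/7317851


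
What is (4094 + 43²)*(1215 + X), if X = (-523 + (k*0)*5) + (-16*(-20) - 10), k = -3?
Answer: 5954886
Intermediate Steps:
X = -213 (X = (-523 - 3*0*5) + (-16*(-20) - 10) = (-523 + 0*5) + (320 - 10) = (-523 + 0) + 310 = -523 + 310 = -213)
(4094 + 43²)*(1215 + X) = (4094 + 43²)*(1215 - 213) = (4094 + 1849)*1002 = 5943*1002 = 5954886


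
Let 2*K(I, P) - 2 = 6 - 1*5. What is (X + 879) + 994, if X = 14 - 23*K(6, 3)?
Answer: 3705/2 ≈ 1852.5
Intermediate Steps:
K(I, P) = 3/2 (K(I, P) = 1 + (6 - 1*5)/2 = 1 + (6 - 5)/2 = 1 + (½)*1 = 1 + ½ = 3/2)
X = -41/2 (X = 14 - 23*3/2 = 14 - 69/2 = -41/2 ≈ -20.500)
(X + 879) + 994 = (-41/2 + 879) + 994 = 1717/2 + 994 = 3705/2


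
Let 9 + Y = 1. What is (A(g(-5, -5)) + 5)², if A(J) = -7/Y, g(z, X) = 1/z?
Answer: 2209/64 ≈ 34.516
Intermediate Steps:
Y = -8 (Y = -9 + 1 = -8)
A(J) = 7/8 (A(J) = -7/(-8) = -7*(-⅛) = 7/8)
(A(g(-5, -5)) + 5)² = (7/8 + 5)² = (47/8)² = 2209/64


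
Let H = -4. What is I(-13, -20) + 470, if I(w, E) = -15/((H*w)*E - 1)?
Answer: 163095/347 ≈ 470.01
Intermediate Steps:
I(w, E) = -15/(-1 - 4*E*w) (I(w, E) = -15/((-4*w)*E - 1) = -15/(-4*E*w - 1) = -15/(-1 - 4*E*w))
I(-13, -20) + 470 = 15/(1 + 4*(-20)*(-13)) + 470 = 15/(1 + 1040) + 470 = 15/1041 + 470 = 15*(1/1041) + 470 = 5/347 + 470 = 163095/347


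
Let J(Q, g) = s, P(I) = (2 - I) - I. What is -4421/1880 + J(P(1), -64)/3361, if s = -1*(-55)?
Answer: -14755581/6318680 ≈ -2.3352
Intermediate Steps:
P(I) = 2 - 2*I
s = 55
J(Q, g) = 55
-4421/1880 + J(P(1), -64)/3361 = -4421/1880 + 55/3361 = -14755581/6318680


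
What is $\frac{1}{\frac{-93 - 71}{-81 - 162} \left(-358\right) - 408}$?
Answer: $- \frac{243}{157856} \approx -0.0015394$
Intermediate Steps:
$\frac{1}{\frac{-93 - 71}{-81 - 162} \left(-358\right) - 408} = \frac{1}{- \frac{164}{-243} \left(-358\right) - 408} = \frac{1}{\left(-164\right) \left(- \frac{1}{243}\right) \left(-358\right) - 408} = \frac{1}{\frac{164}{243} \left(-358\right) - 408} = \frac{1}{- \frac{58712}{243} - 408} = \frac{1}{- \frac{157856}{243}} = - \frac{243}{157856}$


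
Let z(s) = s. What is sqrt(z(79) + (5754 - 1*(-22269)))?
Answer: sqrt(28102) ≈ 167.64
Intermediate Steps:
sqrt(z(79) + (5754 - 1*(-22269))) = sqrt(79 + (5754 - 1*(-22269))) = sqrt(79 + (5754 + 22269)) = sqrt(79 + 28023) = sqrt(28102)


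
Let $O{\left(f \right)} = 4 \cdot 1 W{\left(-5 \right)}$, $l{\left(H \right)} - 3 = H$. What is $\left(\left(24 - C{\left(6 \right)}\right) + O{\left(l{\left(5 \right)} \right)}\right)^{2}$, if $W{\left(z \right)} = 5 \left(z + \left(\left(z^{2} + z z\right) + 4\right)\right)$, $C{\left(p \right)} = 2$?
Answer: $1004004$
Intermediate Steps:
$l{\left(H \right)} = 3 + H$
$W{\left(z \right)} = 20 + 5 z + 10 z^{2}$ ($W{\left(z \right)} = 5 \left(z + \left(\left(z^{2} + z^{2}\right) + 4\right)\right) = 5 \left(z + \left(2 z^{2} + 4\right)\right) = 5 \left(z + \left(4 + 2 z^{2}\right)\right) = 5 \left(4 + z + 2 z^{2}\right) = 20 + 5 z + 10 z^{2}$)
$O{\left(f \right)} = 980$ ($O{\left(f \right)} = 4 \cdot 1 \left(20 + 5 \left(-5\right) + 10 \left(-5\right)^{2}\right) = 4 \left(20 - 25 + 10 \cdot 25\right) = 4 \left(20 - 25 + 250\right) = 4 \cdot 245 = 980$)
$\left(\left(24 - C{\left(6 \right)}\right) + O{\left(l{\left(5 \right)} \right)}\right)^{2} = \left(\left(24 - 2\right) + 980\right)^{2} = \left(22 + 980\right)^{2} = 1002^{2} = 1004004$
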